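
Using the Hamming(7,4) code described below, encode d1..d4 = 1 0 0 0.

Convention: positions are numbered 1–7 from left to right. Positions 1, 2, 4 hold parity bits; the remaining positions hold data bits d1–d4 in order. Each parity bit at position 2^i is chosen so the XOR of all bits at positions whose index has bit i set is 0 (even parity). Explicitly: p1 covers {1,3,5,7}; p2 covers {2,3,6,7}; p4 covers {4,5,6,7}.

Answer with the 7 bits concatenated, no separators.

Place data at non-parity positions: p1 p2 1 p4 0 0 0
p1 (pos 1,3,5,7): XOR of data positions = 1⊕0⊕0 = 1
p2 (pos 2,3,6,7): XOR of data positions = 1⊕0⊕0 = 1
p4 (pos 4,5,6,7): XOR of data positions = 0⊕0⊕0 = 0
Codeword: 1110000

1110000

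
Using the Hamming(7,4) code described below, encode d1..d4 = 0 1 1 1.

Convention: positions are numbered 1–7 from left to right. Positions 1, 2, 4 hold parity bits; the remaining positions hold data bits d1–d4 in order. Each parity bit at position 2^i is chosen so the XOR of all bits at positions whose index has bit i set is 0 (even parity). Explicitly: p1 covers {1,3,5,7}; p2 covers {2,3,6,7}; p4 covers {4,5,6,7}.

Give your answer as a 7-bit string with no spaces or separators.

0001111

Place data at non-parity positions: p1 p2 0 p4 1 1 1
p1 (pos 1,3,5,7): XOR of data positions = 0⊕1⊕1 = 0
p2 (pos 2,3,6,7): XOR of data positions = 0⊕1⊕1 = 0
p4 (pos 4,5,6,7): XOR of data positions = 1⊕1⊕1 = 1
Codeword: 0001111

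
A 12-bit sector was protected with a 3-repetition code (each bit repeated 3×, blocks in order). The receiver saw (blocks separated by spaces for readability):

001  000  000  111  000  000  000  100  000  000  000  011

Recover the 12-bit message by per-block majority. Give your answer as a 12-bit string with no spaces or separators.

Block 1 (001): 1 one → 0
Block 2 (000): 0 ones → 0
Block 3 (000): 0 ones → 0
Block 4 (111): 3 ones → 1
Block 5 (000): 0 ones → 0
Block 6 (000): 0 ones → 0
Block 7 (000): 0 ones → 0
Block 8 (100): 1 one → 0
Block 9 (000): 0 ones → 0
Block 10 (000): 0 ones → 0
Block 11 (000): 0 ones → 0
Block 12 (011): 2 ones → 1

000100000001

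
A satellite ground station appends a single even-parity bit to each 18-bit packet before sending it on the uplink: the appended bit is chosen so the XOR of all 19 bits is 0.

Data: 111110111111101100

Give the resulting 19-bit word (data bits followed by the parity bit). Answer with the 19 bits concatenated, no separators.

XOR of the 18 data bits: 1⊕1⊕1⊕1⊕1⊕0⊕1⊕1⊕1⊕1⊕1⊕1⊕1⊕0⊕1⊕1⊕0⊕0 = 0
Parity bit = 0 (so all 19 bits XOR to 0).

1111101111111011000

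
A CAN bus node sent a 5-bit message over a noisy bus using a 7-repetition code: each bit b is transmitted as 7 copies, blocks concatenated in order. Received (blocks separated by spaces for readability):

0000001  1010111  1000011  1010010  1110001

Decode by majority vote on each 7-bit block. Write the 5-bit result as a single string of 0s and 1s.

01001

Block 1 (0000001): 1 one → 0
Block 2 (1010111): 5 ones → 1
Block 3 (1000011): 3 ones → 0
Block 4 (1010010): 3 ones → 0
Block 5 (1110001): 4 ones → 1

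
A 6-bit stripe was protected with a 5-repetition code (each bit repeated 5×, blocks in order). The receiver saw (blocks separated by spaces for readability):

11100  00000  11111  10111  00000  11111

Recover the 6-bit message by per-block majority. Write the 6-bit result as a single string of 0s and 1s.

101101

Block 1 (11100): 3 ones → 1
Block 2 (00000): 0 ones → 0
Block 3 (11111): 5 ones → 1
Block 4 (10111): 4 ones → 1
Block 5 (00000): 0 ones → 0
Block 6 (11111): 5 ones → 1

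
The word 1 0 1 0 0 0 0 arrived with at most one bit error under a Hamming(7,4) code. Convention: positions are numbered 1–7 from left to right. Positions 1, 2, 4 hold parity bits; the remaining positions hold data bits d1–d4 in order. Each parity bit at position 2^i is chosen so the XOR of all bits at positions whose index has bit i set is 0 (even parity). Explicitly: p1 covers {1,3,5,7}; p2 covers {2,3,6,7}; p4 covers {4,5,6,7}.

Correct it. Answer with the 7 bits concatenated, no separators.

1110000

s1 (pos 1,3,5,7): 1⊕1⊕0⊕0 = 0
s2 (pos 2,3,6,7): 0⊕1⊕0⊕0 = 1
s4 (pos 4,5,6,7): 0⊕0⊕0⊕0 = 0
Syndrome s4…s1 = 010 → error at position 2.
Flip position 2: 1010000 → 1110000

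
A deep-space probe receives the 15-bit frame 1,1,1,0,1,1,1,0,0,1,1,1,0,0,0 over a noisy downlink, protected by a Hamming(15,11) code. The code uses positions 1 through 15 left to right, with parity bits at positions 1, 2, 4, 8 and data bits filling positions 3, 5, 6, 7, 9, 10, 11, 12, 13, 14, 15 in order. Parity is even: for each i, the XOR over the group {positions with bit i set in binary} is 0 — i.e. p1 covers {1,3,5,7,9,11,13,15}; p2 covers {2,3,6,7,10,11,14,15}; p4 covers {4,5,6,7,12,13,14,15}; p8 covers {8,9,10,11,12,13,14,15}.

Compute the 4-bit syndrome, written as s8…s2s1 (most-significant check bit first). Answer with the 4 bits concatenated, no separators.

1001

s1 (pos 1,3,5,7,9,11,13,15): 1⊕1⊕1⊕1⊕0⊕1⊕0⊕0 = 1
s2 (pos 2,3,6,7,10,11,14,15): 1⊕1⊕1⊕1⊕1⊕1⊕0⊕0 = 0
s4 (pos 4,5,6,7,12,13,14,15): 0⊕1⊕1⊕1⊕1⊕0⊕0⊕0 = 0
s8 (pos 8,9,10,11,12,13,14,15): 0⊕0⊕1⊕1⊕1⊕0⊕0⊕0 = 1
Syndrome s8…s1 = 1001 → error at position 9.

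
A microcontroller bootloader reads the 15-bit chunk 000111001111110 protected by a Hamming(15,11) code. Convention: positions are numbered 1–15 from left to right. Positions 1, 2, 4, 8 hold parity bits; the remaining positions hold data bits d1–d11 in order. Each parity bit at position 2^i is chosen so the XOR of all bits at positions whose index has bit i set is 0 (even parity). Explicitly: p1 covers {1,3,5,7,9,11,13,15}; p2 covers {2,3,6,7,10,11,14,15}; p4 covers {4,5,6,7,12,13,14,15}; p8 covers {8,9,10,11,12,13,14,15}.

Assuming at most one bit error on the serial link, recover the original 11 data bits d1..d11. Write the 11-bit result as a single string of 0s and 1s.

01101111110

s1 (pos 1,3,5,7,9,11,13,15): 0⊕0⊕1⊕0⊕1⊕1⊕1⊕0 = 0
s2 (pos 2,3,6,7,10,11,14,15): 0⊕0⊕1⊕0⊕1⊕1⊕1⊕0 = 0
s4 (pos 4,5,6,7,12,13,14,15): 1⊕1⊕1⊕0⊕1⊕1⊕1⊕0 = 0
s8 (pos 8,9,10,11,12,13,14,15): 0⊕1⊕1⊕1⊕1⊕1⊕1⊕0 = 0
Syndrome s8…s1 = 0000 → no error.
Read data bits from positions 3,5,6,7,9,10,11,12,13,14,15: 01101111110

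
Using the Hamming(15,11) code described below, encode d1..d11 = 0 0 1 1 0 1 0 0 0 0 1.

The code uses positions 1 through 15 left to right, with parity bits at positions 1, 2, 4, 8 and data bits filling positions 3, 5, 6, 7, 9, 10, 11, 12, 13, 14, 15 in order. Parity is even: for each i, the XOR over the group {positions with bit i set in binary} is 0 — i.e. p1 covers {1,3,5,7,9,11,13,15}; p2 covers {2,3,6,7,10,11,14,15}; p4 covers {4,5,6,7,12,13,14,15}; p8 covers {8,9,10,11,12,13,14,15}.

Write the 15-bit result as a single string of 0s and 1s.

Place data at non-parity positions: p1 p2 0 p4 0 1 1 p8 0 1 0 0 0 0 1
p1 (pos 1,3,5,7,9,11,13,15): XOR of data positions = 0⊕0⊕1⊕0⊕0⊕0⊕1 = 0
p2 (pos 2,3,6,7,10,11,14,15): XOR of data positions = 0⊕1⊕1⊕1⊕0⊕0⊕1 = 0
p4 (pos 4,5,6,7,12,13,14,15): XOR of data positions = 0⊕1⊕1⊕0⊕0⊕0⊕1 = 1
p8 (pos 8,9,10,11,12,13,14,15): XOR of data positions = 0⊕1⊕0⊕0⊕0⊕0⊕1 = 0
Codeword: 000101100100001

000101100100001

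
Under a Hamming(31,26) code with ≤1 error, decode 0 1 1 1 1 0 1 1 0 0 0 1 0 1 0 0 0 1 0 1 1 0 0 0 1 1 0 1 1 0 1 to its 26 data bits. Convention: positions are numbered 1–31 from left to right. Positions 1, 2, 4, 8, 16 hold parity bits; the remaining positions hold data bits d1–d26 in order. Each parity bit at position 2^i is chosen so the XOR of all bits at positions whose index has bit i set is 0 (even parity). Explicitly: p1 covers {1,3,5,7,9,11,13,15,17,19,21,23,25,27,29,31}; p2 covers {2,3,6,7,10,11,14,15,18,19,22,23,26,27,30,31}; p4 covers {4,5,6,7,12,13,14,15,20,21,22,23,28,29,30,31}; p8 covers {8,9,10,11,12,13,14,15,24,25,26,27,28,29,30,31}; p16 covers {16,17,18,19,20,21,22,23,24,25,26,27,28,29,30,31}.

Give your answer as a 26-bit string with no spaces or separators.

s1 (pos 1,3,5,7,9,11,13,15,17,19,21,23,25,27,29,31): 0⊕1⊕1⊕1⊕0⊕0⊕0⊕0⊕0⊕0⊕1⊕0⊕1⊕0⊕1⊕1 = 1
s2 (pos 2,3,6,7,10,11,14,15,18,19,22,23,26,27,30,31): 1⊕1⊕0⊕1⊕0⊕0⊕1⊕0⊕1⊕0⊕0⊕0⊕1⊕0⊕0⊕1 = 1
s4 (pos 4,5,6,7,12,13,14,15,20,21,22,23,28,29,30,31): 1⊕1⊕0⊕1⊕1⊕0⊕1⊕0⊕1⊕1⊕0⊕0⊕1⊕1⊕0⊕1 = 0
s8 (pos 8,9,10,11,12,13,14,15,24,25,26,27,28,29,30,31): 1⊕0⊕0⊕0⊕1⊕0⊕1⊕0⊕0⊕1⊕1⊕0⊕1⊕1⊕0⊕1 = 0
s16 (pos 16,17,18,19,20,21,22,23,24,25,26,27,28,29,30,31): 0⊕0⊕1⊕0⊕1⊕1⊕0⊕0⊕0⊕1⊕1⊕0⊕1⊕1⊕0⊕1 = 0
Syndrome s16…s1 = 00011 → error at position 3.
Flip position 3: 0111101100010100010110001101101 → 0101101100010100010110001101101
Read data bits from positions 3,5,6,7,9,10,11,12,13,14,15,17,18,19,20,21,22,23,24,25,26,27,28,29,30,31: 01010001010010110001101101

01010001010010110001101101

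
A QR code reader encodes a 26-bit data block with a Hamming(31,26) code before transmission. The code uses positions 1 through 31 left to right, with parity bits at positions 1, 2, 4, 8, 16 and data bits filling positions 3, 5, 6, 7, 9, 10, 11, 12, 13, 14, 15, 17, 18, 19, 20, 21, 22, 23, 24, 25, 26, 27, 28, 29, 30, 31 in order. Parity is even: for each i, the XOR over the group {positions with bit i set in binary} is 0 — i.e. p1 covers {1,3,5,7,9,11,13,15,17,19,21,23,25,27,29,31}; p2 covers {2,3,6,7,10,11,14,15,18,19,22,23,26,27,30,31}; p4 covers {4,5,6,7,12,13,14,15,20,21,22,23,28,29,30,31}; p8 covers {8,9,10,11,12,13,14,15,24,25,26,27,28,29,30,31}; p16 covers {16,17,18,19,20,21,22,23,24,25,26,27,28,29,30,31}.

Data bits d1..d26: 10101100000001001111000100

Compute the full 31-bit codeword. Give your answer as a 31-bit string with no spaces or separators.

Place data at non-parity positions: p1 p2 1 p4 0 1 0 p8 1 1 0 0 0 0 0 p16 0 0 1 0 0 1 1 1 1 0 0 0 1 0 0
p1 (pos 1,3,5,7,9,11,13,15,17,19,21,23,25,27,29,31): XOR of data positions = 1⊕0⊕0⊕1⊕0⊕0⊕0⊕0⊕1⊕0⊕1⊕1⊕0⊕1⊕0 = 0
p2 (pos 2,3,6,7,10,11,14,15,18,19,22,23,26,27,30,31): XOR of data positions = 1⊕1⊕0⊕1⊕0⊕0⊕0⊕0⊕1⊕1⊕1⊕0⊕0⊕0⊕0 = 0
p4 (pos 4,5,6,7,12,13,14,15,20,21,22,23,28,29,30,31): XOR of data positions = 0⊕1⊕0⊕0⊕0⊕0⊕0⊕0⊕0⊕1⊕1⊕0⊕1⊕0⊕0 = 0
p8 (pos 8,9,10,11,12,13,14,15,24,25,26,27,28,29,30,31): XOR of data positions = 1⊕1⊕0⊕0⊕0⊕0⊕0⊕1⊕1⊕0⊕0⊕0⊕1⊕0⊕0 = 1
p16 (pos 16,17,18,19,20,21,22,23,24,25,26,27,28,29,30,31): XOR of data positions = 0⊕0⊕1⊕0⊕0⊕1⊕1⊕1⊕1⊕0⊕0⊕0⊕1⊕0⊕0 = 0
Codeword: 0010010111000000001001111000100

0010010111000000001001111000100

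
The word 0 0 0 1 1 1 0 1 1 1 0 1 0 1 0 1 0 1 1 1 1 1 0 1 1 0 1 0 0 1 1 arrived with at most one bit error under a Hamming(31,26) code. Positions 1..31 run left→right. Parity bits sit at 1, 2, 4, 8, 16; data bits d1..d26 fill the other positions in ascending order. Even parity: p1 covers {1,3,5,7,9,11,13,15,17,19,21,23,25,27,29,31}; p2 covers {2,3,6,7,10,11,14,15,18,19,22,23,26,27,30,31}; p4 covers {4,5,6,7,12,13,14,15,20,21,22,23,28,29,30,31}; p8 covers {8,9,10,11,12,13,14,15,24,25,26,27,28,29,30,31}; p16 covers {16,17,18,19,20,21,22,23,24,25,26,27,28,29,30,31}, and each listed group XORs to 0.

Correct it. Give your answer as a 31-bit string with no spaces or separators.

0001110111010101010111011010011

s1 (pos 1,3,5,7,9,11,13,15,17,19,21,23,25,27,29,31): 0⊕0⊕1⊕0⊕1⊕0⊕0⊕0⊕0⊕1⊕1⊕0⊕1⊕1⊕0⊕1 = 1
s2 (pos 2,3,6,7,10,11,14,15,18,19,22,23,26,27,30,31): 0⊕0⊕1⊕0⊕1⊕0⊕1⊕0⊕1⊕1⊕1⊕0⊕0⊕1⊕1⊕1 = 1
s4 (pos 4,5,6,7,12,13,14,15,20,21,22,23,28,29,30,31): 1⊕1⊕1⊕0⊕1⊕0⊕1⊕0⊕1⊕1⊕1⊕0⊕0⊕0⊕1⊕1 = 0
s8 (pos 8,9,10,11,12,13,14,15,24,25,26,27,28,29,30,31): 1⊕1⊕1⊕0⊕1⊕0⊕1⊕0⊕1⊕1⊕0⊕1⊕0⊕0⊕1⊕1 = 0
s16 (pos 16,17,18,19,20,21,22,23,24,25,26,27,28,29,30,31): 1⊕0⊕1⊕1⊕1⊕1⊕1⊕0⊕1⊕1⊕0⊕1⊕0⊕0⊕1⊕1 = 1
Syndrome s16…s1 = 10011 → error at position 19.
Flip position 19: 0001110111010101011111011010011 → 0001110111010101010111011010011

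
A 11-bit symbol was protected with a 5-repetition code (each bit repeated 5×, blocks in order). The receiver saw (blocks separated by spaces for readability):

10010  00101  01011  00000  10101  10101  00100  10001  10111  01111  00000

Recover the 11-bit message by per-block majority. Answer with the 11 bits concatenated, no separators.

Block 1 (10010): 2 ones → 0
Block 2 (00101): 2 ones → 0
Block 3 (01011): 3 ones → 1
Block 4 (00000): 0 ones → 0
Block 5 (10101): 3 ones → 1
Block 6 (10101): 3 ones → 1
Block 7 (00100): 1 one → 0
Block 8 (10001): 2 ones → 0
Block 9 (10111): 4 ones → 1
Block 10 (01111): 4 ones → 1
Block 11 (00000): 0 ones → 0

00101100110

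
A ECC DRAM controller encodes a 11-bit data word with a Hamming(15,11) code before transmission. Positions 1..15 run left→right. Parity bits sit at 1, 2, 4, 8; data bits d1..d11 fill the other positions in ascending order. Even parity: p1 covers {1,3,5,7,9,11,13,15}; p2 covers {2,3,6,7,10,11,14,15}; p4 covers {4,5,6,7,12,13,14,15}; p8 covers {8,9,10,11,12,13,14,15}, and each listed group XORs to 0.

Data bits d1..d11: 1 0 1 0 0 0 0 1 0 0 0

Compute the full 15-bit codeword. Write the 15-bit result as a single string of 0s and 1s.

101001010001000

Place data at non-parity positions: p1 p2 1 p4 0 1 0 p8 0 0 0 1 0 0 0
p1 (pos 1,3,5,7,9,11,13,15): XOR of data positions = 1⊕0⊕0⊕0⊕0⊕0⊕0 = 1
p2 (pos 2,3,6,7,10,11,14,15): XOR of data positions = 1⊕1⊕0⊕0⊕0⊕0⊕0 = 0
p4 (pos 4,5,6,7,12,13,14,15): XOR of data positions = 0⊕1⊕0⊕1⊕0⊕0⊕0 = 0
p8 (pos 8,9,10,11,12,13,14,15): XOR of data positions = 0⊕0⊕0⊕1⊕0⊕0⊕0 = 1
Codeword: 101001010001000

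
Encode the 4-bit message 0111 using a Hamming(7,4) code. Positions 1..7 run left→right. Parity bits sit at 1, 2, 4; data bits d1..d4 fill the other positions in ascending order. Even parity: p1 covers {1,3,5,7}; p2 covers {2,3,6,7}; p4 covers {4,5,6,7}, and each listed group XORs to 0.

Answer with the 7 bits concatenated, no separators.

0001111

Place data at non-parity positions: p1 p2 0 p4 1 1 1
p1 (pos 1,3,5,7): XOR of data positions = 0⊕1⊕1 = 0
p2 (pos 2,3,6,7): XOR of data positions = 0⊕1⊕1 = 0
p4 (pos 4,5,6,7): XOR of data positions = 1⊕1⊕1 = 1
Codeword: 0001111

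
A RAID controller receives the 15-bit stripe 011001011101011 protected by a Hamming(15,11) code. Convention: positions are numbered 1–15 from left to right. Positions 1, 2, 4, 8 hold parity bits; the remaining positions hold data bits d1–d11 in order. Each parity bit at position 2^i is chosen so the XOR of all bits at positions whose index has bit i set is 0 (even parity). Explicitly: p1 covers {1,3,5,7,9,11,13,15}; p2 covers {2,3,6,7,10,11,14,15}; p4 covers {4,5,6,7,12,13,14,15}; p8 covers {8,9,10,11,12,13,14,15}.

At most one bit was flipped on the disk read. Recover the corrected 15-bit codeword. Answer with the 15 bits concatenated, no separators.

s1 (pos 1,3,5,7,9,11,13,15): 0⊕1⊕0⊕0⊕1⊕0⊕0⊕1 = 1
s2 (pos 2,3,6,7,10,11,14,15): 1⊕1⊕1⊕0⊕1⊕0⊕1⊕1 = 0
s4 (pos 4,5,6,7,12,13,14,15): 0⊕0⊕1⊕0⊕1⊕0⊕1⊕1 = 0
s8 (pos 8,9,10,11,12,13,14,15): 1⊕1⊕1⊕0⊕1⊕0⊕1⊕1 = 0
Syndrome s8…s1 = 0001 → error at position 1.
Flip position 1: 011001011101011 → 111001011101011

111001011101011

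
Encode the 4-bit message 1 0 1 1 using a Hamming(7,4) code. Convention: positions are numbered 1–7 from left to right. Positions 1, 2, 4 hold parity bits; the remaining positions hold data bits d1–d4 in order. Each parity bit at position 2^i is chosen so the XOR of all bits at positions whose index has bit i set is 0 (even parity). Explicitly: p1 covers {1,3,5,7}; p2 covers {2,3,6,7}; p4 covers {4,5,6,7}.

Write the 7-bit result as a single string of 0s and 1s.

0110011

Place data at non-parity positions: p1 p2 1 p4 0 1 1
p1 (pos 1,3,5,7): XOR of data positions = 1⊕0⊕1 = 0
p2 (pos 2,3,6,7): XOR of data positions = 1⊕1⊕1 = 1
p4 (pos 4,5,6,7): XOR of data positions = 0⊕1⊕1 = 0
Codeword: 0110011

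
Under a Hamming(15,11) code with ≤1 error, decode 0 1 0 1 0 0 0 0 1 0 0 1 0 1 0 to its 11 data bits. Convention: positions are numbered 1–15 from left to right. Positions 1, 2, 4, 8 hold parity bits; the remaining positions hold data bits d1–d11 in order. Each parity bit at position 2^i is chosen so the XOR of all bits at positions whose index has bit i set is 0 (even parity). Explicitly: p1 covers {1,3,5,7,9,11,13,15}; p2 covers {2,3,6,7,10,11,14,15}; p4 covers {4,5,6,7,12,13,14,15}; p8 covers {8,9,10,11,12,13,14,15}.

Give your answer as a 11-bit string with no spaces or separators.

00001001110

s1 (pos 1,3,5,7,9,11,13,15): 0⊕0⊕0⊕0⊕1⊕0⊕0⊕0 = 1
s2 (pos 2,3,6,7,10,11,14,15): 1⊕0⊕0⊕0⊕0⊕0⊕1⊕0 = 0
s4 (pos 4,5,6,7,12,13,14,15): 1⊕0⊕0⊕0⊕1⊕0⊕1⊕0 = 1
s8 (pos 8,9,10,11,12,13,14,15): 0⊕1⊕0⊕0⊕1⊕0⊕1⊕0 = 1
Syndrome s8…s1 = 1101 → error at position 13.
Flip position 13: 010100001001010 → 010100001001110
Read data bits from positions 3,5,6,7,9,10,11,12,13,14,15: 00001001110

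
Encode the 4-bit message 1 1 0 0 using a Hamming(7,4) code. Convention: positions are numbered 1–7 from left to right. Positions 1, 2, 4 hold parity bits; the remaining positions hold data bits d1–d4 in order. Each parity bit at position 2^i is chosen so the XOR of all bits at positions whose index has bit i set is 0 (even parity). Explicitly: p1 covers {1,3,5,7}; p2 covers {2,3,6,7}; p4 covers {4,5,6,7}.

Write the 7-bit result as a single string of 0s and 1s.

Place data at non-parity positions: p1 p2 1 p4 1 0 0
p1 (pos 1,3,5,7): XOR of data positions = 1⊕1⊕0 = 0
p2 (pos 2,3,6,7): XOR of data positions = 1⊕0⊕0 = 1
p4 (pos 4,5,6,7): XOR of data positions = 1⊕0⊕0 = 1
Codeword: 0111100

0111100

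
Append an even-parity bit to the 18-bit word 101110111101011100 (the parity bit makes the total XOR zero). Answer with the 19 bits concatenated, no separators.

1011101111010111000

XOR of the 18 data bits: 1⊕0⊕1⊕1⊕1⊕0⊕1⊕1⊕1⊕1⊕0⊕1⊕0⊕1⊕1⊕1⊕0⊕0 = 0
Parity bit = 0 (so all 19 bits XOR to 0).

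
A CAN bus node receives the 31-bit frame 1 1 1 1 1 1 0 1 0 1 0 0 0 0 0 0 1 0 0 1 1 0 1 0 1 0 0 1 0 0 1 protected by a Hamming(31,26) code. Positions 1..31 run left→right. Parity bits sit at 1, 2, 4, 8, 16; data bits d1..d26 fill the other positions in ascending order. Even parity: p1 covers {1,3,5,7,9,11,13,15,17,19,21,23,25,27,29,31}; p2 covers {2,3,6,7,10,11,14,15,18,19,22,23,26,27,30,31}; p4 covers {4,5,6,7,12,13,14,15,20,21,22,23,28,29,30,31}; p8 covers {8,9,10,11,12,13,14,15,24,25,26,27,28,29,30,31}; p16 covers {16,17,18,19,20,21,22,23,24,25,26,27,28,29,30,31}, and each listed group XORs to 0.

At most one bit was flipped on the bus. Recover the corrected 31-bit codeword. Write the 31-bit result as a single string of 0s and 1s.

1111110101000000100110111001001

s1 (pos 1,3,5,7,9,11,13,15,17,19,21,23,25,27,29,31): 1⊕1⊕1⊕0⊕0⊕0⊕0⊕0⊕1⊕0⊕1⊕1⊕1⊕0⊕0⊕1 = 0
s2 (pos 2,3,6,7,10,11,14,15,18,19,22,23,26,27,30,31): 1⊕1⊕1⊕0⊕1⊕0⊕0⊕0⊕0⊕0⊕0⊕1⊕0⊕0⊕0⊕1 = 0
s4 (pos 4,5,6,7,12,13,14,15,20,21,22,23,28,29,30,31): 1⊕1⊕1⊕0⊕0⊕0⊕0⊕0⊕1⊕1⊕0⊕1⊕1⊕0⊕0⊕1 = 0
s8 (pos 8,9,10,11,12,13,14,15,24,25,26,27,28,29,30,31): 1⊕0⊕1⊕0⊕0⊕0⊕0⊕0⊕0⊕1⊕0⊕0⊕1⊕0⊕0⊕1 = 1
s16 (pos 16,17,18,19,20,21,22,23,24,25,26,27,28,29,30,31): 0⊕1⊕0⊕0⊕1⊕1⊕0⊕1⊕0⊕1⊕0⊕0⊕1⊕0⊕0⊕1 = 1
Syndrome s16…s1 = 11000 → error at position 24.
Flip position 24: 1111110101000000100110101001001 → 1111110101000000100110111001001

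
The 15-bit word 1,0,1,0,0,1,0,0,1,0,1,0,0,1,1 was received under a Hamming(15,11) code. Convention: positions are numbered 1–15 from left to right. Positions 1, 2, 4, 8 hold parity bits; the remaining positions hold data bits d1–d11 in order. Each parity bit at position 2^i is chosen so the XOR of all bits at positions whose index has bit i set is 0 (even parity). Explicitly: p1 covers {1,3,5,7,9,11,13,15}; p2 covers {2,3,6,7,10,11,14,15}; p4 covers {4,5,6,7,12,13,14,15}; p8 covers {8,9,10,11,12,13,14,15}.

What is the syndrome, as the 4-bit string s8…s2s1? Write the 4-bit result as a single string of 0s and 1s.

0111

s1 (pos 1,3,5,7,9,11,13,15): 1⊕1⊕0⊕0⊕1⊕1⊕0⊕1 = 1
s2 (pos 2,3,6,7,10,11,14,15): 0⊕1⊕1⊕0⊕0⊕1⊕1⊕1 = 1
s4 (pos 4,5,6,7,12,13,14,15): 0⊕0⊕1⊕0⊕0⊕0⊕1⊕1 = 1
s8 (pos 8,9,10,11,12,13,14,15): 0⊕1⊕0⊕1⊕0⊕0⊕1⊕1 = 0
Syndrome s8…s1 = 0111 → error at position 7.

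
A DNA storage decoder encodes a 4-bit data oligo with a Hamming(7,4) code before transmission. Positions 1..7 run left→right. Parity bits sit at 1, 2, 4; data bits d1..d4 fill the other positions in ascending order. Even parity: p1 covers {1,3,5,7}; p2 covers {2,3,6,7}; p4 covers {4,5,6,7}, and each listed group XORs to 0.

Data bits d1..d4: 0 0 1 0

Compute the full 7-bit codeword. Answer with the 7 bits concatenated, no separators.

Place data at non-parity positions: p1 p2 0 p4 0 1 0
p1 (pos 1,3,5,7): XOR of data positions = 0⊕0⊕0 = 0
p2 (pos 2,3,6,7): XOR of data positions = 0⊕1⊕0 = 1
p4 (pos 4,5,6,7): XOR of data positions = 0⊕1⊕0 = 1
Codeword: 0101010

0101010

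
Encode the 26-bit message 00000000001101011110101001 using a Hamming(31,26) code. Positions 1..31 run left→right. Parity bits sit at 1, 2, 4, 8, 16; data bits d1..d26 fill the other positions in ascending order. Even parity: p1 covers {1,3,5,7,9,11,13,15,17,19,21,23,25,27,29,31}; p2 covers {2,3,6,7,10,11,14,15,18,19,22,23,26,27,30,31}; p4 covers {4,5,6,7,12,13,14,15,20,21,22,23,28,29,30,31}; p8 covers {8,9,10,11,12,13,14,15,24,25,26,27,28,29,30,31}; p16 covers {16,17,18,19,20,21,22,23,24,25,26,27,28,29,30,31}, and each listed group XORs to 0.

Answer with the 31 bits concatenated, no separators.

0000000100000011101011110101001

Place data at non-parity positions: p1 p2 0 p4 0 0 0 p8 0 0 0 0 0 0 1 p16 1 0 1 0 1 1 1 1 0 1 0 1 0 0 1
p1 (pos 1,3,5,7,9,11,13,15,17,19,21,23,25,27,29,31): XOR of data positions = 0⊕0⊕0⊕0⊕0⊕0⊕1⊕1⊕1⊕1⊕1⊕0⊕0⊕0⊕1 = 0
p2 (pos 2,3,6,7,10,11,14,15,18,19,22,23,26,27,30,31): XOR of data positions = 0⊕0⊕0⊕0⊕0⊕0⊕1⊕0⊕1⊕1⊕1⊕1⊕0⊕0⊕1 = 0
p4 (pos 4,5,6,7,12,13,14,15,20,21,22,23,28,29,30,31): XOR of data positions = 0⊕0⊕0⊕0⊕0⊕0⊕1⊕0⊕1⊕1⊕1⊕1⊕0⊕0⊕1 = 0
p8 (pos 8,9,10,11,12,13,14,15,24,25,26,27,28,29,30,31): XOR of data positions = 0⊕0⊕0⊕0⊕0⊕0⊕1⊕1⊕0⊕1⊕0⊕1⊕0⊕0⊕1 = 1
p16 (pos 16,17,18,19,20,21,22,23,24,25,26,27,28,29,30,31): XOR of data positions = 1⊕0⊕1⊕0⊕1⊕1⊕1⊕1⊕0⊕1⊕0⊕1⊕0⊕0⊕1 = 1
Codeword: 0000000100000011101011110101001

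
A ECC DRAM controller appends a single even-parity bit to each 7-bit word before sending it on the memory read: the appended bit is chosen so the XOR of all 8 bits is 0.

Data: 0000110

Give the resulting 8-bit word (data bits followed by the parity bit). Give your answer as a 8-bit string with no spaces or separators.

00001100

XOR of the 7 data bits: 0⊕0⊕0⊕0⊕1⊕1⊕0 = 0
Parity bit = 0 (so all 8 bits XOR to 0).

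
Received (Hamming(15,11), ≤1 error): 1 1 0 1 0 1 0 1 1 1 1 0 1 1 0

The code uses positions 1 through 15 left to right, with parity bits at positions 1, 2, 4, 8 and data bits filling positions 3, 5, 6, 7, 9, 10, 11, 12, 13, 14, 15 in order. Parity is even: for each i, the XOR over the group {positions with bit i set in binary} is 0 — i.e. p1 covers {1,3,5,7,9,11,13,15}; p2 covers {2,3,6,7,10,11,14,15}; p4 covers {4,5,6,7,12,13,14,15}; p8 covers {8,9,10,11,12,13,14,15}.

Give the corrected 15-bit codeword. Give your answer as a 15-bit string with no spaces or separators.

100101011110110

s1 (pos 1,3,5,7,9,11,13,15): 1⊕0⊕0⊕0⊕1⊕1⊕1⊕0 = 0
s2 (pos 2,3,6,7,10,11,14,15): 1⊕0⊕1⊕0⊕1⊕1⊕1⊕0 = 1
s4 (pos 4,5,6,7,12,13,14,15): 1⊕0⊕1⊕0⊕0⊕1⊕1⊕0 = 0
s8 (pos 8,9,10,11,12,13,14,15): 1⊕1⊕1⊕1⊕0⊕1⊕1⊕0 = 0
Syndrome s8…s1 = 0010 → error at position 2.
Flip position 2: 110101011110110 → 100101011110110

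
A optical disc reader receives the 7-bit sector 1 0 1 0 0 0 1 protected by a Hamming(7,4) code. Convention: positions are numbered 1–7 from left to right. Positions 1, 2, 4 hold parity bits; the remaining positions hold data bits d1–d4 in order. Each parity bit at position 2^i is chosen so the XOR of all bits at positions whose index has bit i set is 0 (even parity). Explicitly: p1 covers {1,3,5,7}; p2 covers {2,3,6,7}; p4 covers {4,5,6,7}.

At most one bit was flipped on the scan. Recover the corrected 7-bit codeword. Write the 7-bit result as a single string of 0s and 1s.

1010101

s1 (pos 1,3,5,7): 1⊕1⊕0⊕1 = 1
s2 (pos 2,3,6,7): 0⊕1⊕0⊕1 = 0
s4 (pos 4,5,6,7): 0⊕0⊕0⊕1 = 1
Syndrome s4…s1 = 101 → error at position 5.
Flip position 5: 1010001 → 1010101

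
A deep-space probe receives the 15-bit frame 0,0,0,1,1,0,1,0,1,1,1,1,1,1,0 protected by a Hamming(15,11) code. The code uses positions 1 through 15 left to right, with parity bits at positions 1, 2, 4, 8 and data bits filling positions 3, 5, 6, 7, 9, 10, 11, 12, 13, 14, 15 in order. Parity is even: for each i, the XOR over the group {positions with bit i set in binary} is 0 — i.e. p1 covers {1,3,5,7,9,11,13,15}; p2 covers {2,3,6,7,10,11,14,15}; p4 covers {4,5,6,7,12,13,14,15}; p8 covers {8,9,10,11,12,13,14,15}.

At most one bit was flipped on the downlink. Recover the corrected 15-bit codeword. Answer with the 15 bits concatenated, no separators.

s1 (pos 1,3,5,7,9,11,13,15): 0⊕0⊕1⊕1⊕1⊕1⊕1⊕0 = 1
s2 (pos 2,3,6,7,10,11,14,15): 0⊕0⊕0⊕1⊕1⊕1⊕1⊕0 = 0
s4 (pos 4,5,6,7,12,13,14,15): 1⊕1⊕0⊕1⊕1⊕1⊕1⊕0 = 0
s8 (pos 8,9,10,11,12,13,14,15): 0⊕1⊕1⊕1⊕1⊕1⊕1⊕0 = 0
Syndrome s8…s1 = 0001 → error at position 1.
Flip position 1: 000110101111110 → 100110101111110

100110101111110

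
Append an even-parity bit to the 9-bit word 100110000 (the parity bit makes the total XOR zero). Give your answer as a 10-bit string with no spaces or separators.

1001100001

XOR of the 9 data bits: 1⊕0⊕0⊕1⊕1⊕0⊕0⊕0⊕0 = 1
Parity bit = 1 (so all 10 bits XOR to 0).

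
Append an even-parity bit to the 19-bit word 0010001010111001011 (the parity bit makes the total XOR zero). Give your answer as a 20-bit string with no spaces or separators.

00100010101110010111

XOR of the 19 data bits: 0⊕0⊕1⊕0⊕0⊕0⊕1⊕0⊕1⊕0⊕1⊕1⊕1⊕0⊕0⊕1⊕0⊕1⊕1 = 1
Parity bit = 1 (so all 20 bits XOR to 0).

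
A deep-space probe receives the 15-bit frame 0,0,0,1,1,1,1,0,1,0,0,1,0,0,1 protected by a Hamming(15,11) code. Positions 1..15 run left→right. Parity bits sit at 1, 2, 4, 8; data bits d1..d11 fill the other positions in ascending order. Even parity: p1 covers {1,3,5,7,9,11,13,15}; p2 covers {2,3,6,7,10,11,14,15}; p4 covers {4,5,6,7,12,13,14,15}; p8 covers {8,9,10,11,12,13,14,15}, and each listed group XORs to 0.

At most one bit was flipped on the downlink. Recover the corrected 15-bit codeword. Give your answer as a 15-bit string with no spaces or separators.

000111101101001

s1 (pos 1,3,5,7,9,11,13,15): 0⊕0⊕1⊕1⊕1⊕0⊕0⊕1 = 0
s2 (pos 2,3,6,7,10,11,14,15): 0⊕0⊕1⊕1⊕0⊕0⊕0⊕1 = 1
s4 (pos 4,5,6,7,12,13,14,15): 1⊕1⊕1⊕1⊕1⊕0⊕0⊕1 = 0
s8 (pos 8,9,10,11,12,13,14,15): 0⊕1⊕0⊕0⊕1⊕0⊕0⊕1 = 1
Syndrome s8…s1 = 1010 → error at position 10.
Flip position 10: 000111101001001 → 000111101101001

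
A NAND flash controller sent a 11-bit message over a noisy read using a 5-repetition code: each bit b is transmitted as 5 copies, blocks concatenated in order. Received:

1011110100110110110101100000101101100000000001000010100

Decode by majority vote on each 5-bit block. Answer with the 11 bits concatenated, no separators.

10110010000

Block 1 (10111): 4 ones → 1
Block 2 (10100): 2 ones → 0
Block 3 (11011): 4 ones → 1
Block 4 (01101): 3 ones → 1
Block 5 (01100): 2 ones → 0
Block 6 (00010): 1 one → 0
Block 7 (11011): 4 ones → 1
Block 8 (00000): 0 ones → 0
Block 9 (00000): 0 ones → 0
Block 10 (10000): 1 one → 0
Block 11 (10100): 2 ones → 0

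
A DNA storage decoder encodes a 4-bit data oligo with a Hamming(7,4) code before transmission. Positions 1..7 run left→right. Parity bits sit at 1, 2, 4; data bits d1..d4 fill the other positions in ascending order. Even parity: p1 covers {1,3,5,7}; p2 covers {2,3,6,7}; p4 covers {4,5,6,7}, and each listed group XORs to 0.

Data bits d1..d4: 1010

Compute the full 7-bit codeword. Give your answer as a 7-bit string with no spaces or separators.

1011010

Place data at non-parity positions: p1 p2 1 p4 0 1 0
p1 (pos 1,3,5,7): XOR of data positions = 1⊕0⊕0 = 1
p2 (pos 2,3,6,7): XOR of data positions = 1⊕1⊕0 = 0
p4 (pos 4,5,6,7): XOR of data positions = 0⊕1⊕0 = 1
Codeword: 1011010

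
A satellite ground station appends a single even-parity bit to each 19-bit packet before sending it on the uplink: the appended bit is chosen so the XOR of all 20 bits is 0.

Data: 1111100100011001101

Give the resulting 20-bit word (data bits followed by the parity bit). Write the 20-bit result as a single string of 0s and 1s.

XOR of the 19 data bits: 1⊕1⊕1⊕1⊕1⊕0⊕0⊕1⊕0⊕0⊕0⊕1⊕1⊕0⊕0⊕1⊕1⊕0⊕1 = 1
Parity bit = 1 (so all 20 bits XOR to 0).

11111001000110011011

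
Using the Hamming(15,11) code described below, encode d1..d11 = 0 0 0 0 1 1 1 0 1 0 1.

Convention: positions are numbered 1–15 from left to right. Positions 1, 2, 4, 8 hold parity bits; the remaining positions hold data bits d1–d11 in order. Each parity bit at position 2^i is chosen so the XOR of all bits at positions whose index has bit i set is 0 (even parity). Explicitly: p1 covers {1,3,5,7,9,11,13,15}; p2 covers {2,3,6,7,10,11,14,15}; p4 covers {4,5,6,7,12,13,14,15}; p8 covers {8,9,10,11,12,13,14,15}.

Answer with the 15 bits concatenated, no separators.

Place data at non-parity positions: p1 p2 0 p4 0 0 0 p8 1 1 1 0 1 0 1
p1 (pos 1,3,5,7,9,11,13,15): XOR of data positions = 0⊕0⊕0⊕1⊕1⊕1⊕1 = 0
p2 (pos 2,3,6,7,10,11,14,15): XOR of data positions = 0⊕0⊕0⊕1⊕1⊕0⊕1 = 1
p4 (pos 4,5,6,7,12,13,14,15): XOR of data positions = 0⊕0⊕0⊕0⊕1⊕0⊕1 = 0
p8 (pos 8,9,10,11,12,13,14,15): XOR of data positions = 1⊕1⊕1⊕0⊕1⊕0⊕1 = 1
Codeword: 010000011110101

010000011110101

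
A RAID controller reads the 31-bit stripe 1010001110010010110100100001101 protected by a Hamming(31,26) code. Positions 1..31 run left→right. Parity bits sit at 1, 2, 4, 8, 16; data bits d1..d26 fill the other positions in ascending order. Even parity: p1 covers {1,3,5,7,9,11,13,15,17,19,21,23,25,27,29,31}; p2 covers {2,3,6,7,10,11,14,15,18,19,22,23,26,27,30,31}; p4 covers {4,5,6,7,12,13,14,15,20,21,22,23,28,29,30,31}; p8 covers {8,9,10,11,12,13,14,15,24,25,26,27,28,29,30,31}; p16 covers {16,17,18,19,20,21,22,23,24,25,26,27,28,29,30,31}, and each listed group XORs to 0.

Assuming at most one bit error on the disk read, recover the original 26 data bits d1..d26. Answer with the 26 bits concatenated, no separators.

10011001001110100101001101

s1 (pos 1,3,5,7,9,11,13,15,17,19,21,23,25,27,29,31): 1⊕1⊕0⊕1⊕1⊕0⊕0⊕1⊕1⊕0⊕0⊕1⊕0⊕0⊕1⊕1 = 1
s2 (pos 2,3,6,7,10,11,14,15,18,19,22,23,26,27,30,31): 0⊕1⊕0⊕1⊕0⊕0⊕0⊕1⊕1⊕0⊕0⊕1⊕0⊕0⊕0⊕1 = 0
s4 (pos 4,5,6,7,12,13,14,15,20,21,22,23,28,29,30,31): 0⊕0⊕0⊕1⊕1⊕0⊕0⊕1⊕1⊕0⊕0⊕1⊕1⊕1⊕0⊕1 = 0
s8 (pos 8,9,10,11,12,13,14,15,24,25,26,27,28,29,30,31): 1⊕1⊕0⊕0⊕1⊕0⊕0⊕1⊕0⊕0⊕0⊕0⊕1⊕1⊕0⊕1 = 1
s16 (pos 16,17,18,19,20,21,22,23,24,25,26,27,28,29,30,31): 0⊕1⊕1⊕0⊕1⊕0⊕0⊕1⊕0⊕0⊕0⊕0⊕1⊕1⊕0⊕1 = 1
Syndrome s16…s1 = 11001 → error at position 25.
Flip position 25: 1010001110010010110100100001101 → 1010001110010010110100101001101
Read data bits from positions 3,5,6,7,9,10,11,12,13,14,15,17,18,19,20,21,22,23,24,25,26,27,28,29,30,31: 10011001001110100101001101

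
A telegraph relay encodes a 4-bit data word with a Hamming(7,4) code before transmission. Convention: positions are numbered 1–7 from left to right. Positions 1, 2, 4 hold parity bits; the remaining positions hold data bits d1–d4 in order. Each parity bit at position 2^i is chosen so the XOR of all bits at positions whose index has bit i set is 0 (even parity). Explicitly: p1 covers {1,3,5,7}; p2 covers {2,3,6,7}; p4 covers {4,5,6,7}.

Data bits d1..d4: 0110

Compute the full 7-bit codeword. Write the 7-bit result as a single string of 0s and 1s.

Place data at non-parity positions: p1 p2 0 p4 1 1 0
p1 (pos 1,3,5,7): XOR of data positions = 0⊕1⊕0 = 1
p2 (pos 2,3,6,7): XOR of data positions = 0⊕1⊕0 = 1
p4 (pos 4,5,6,7): XOR of data positions = 1⊕1⊕0 = 0
Codeword: 1100110

1100110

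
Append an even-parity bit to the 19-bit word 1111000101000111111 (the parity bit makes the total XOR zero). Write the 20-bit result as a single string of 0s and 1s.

11110001010001111110

XOR of the 19 data bits: 1⊕1⊕1⊕1⊕0⊕0⊕0⊕1⊕0⊕1⊕0⊕0⊕0⊕1⊕1⊕1⊕1⊕1⊕1 = 0
Parity bit = 0 (so all 20 bits XOR to 0).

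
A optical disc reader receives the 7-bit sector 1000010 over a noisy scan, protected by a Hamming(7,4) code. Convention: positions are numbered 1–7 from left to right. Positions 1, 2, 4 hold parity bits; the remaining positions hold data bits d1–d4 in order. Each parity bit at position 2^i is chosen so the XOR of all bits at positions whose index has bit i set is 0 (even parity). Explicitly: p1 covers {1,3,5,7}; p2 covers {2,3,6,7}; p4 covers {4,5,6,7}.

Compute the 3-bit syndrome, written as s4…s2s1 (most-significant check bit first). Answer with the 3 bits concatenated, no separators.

s1 (pos 1,3,5,7): 1⊕0⊕0⊕0 = 1
s2 (pos 2,3,6,7): 0⊕0⊕1⊕0 = 1
s4 (pos 4,5,6,7): 0⊕0⊕1⊕0 = 1
Syndrome s4…s1 = 111 → error at position 7.

111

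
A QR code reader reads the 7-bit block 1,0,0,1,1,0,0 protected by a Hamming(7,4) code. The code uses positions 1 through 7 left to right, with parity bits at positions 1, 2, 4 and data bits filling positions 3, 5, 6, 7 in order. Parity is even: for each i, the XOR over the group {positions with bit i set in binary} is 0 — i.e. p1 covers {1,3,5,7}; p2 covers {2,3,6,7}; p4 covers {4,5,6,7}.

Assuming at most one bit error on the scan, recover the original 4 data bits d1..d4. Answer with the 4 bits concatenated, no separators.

s1 (pos 1,3,5,7): 1⊕0⊕1⊕0 = 0
s2 (pos 2,3,6,7): 0⊕0⊕0⊕0 = 0
s4 (pos 4,5,6,7): 1⊕1⊕0⊕0 = 0
Syndrome s4…s1 = 000 → no error.
Read data bits from positions 3,5,6,7: 0100

0100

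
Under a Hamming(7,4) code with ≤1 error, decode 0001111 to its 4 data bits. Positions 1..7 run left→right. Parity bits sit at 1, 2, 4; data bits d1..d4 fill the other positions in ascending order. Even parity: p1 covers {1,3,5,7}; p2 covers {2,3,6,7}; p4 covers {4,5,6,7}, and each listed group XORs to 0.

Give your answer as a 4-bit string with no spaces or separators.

0111

s1 (pos 1,3,5,7): 0⊕0⊕1⊕1 = 0
s2 (pos 2,3,6,7): 0⊕0⊕1⊕1 = 0
s4 (pos 4,5,6,7): 1⊕1⊕1⊕1 = 0
Syndrome s4…s1 = 000 → no error.
Read data bits from positions 3,5,6,7: 0111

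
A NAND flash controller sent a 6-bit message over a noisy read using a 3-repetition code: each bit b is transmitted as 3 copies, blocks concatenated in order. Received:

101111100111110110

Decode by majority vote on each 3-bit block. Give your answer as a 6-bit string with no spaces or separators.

110111

Block 1 (101): 2 ones → 1
Block 2 (111): 3 ones → 1
Block 3 (100): 1 one → 0
Block 4 (111): 3 ones → 1
Block 5 (110): 2 ones → 1
Block 6 (110): 2 ones → 1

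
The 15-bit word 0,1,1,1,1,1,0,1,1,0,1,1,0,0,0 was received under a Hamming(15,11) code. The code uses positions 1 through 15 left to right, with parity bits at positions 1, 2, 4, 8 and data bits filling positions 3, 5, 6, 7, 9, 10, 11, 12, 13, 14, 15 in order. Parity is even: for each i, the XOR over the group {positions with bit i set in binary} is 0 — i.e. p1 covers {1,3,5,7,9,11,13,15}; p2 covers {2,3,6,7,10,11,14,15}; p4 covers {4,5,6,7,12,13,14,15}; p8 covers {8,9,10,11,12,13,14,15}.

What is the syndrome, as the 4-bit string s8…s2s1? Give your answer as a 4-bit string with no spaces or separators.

s1 (pos 1,3,5,7,9,11,13,15): 0⊕1⊕1⊕0⊕1⊕1⊕0⊕0 = 0
s2 (pos 2,3,6,7,10,11,14,15): 1⊕1⊕1⊕0⊕0⊕1⊕0⊕0 = 0
s4 (pos 4,5,6,7,12,13,14,15): 1⊕1⊕1⊕0⊕1⊕0⊕0⊕0 = 0
s8 (pos 8,9,10,11,12,13,14,15): 1⊕1⊕0⊕1⊕1⊕0⊕0⊕0 = 0
Syndrome s8…s1 = 0000 → no error.

0000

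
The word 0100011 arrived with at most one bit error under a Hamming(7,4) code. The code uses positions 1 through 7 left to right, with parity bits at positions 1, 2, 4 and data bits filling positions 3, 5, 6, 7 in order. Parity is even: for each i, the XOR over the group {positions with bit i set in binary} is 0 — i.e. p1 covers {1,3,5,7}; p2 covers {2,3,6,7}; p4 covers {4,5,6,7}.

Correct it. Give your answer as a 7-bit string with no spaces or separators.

s1 (pos 1,3,5,7): 0⊕0⊕0⊕1 = 1
s2 (pos 2,3,6,7): 1⊕0⊕1⊕1 = 1
s4 (pos 4,5,6,7): 0⊕0⊕1⊕1 = 0
Syndrome s4…s1 = 011 → error at position 3.
Flip position 3: 0100011 → 0110011

0110011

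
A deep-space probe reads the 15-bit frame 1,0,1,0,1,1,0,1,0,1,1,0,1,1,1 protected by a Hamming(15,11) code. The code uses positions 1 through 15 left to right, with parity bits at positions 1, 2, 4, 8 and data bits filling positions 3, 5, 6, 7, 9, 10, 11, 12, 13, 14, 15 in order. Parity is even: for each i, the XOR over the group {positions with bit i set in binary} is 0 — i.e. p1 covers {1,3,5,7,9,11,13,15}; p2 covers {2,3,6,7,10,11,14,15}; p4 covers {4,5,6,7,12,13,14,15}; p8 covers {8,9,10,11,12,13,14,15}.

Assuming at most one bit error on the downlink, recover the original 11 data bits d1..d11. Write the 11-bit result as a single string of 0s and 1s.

11100110111

s1 (pos 1,3,5,7,9,11,13,15): 1⊕1⊕1⊕0⊕0⊕1⊕1⊕1 = 0
s2 (pos 2,3,6,7,10,11,14,15): 0⊕1⊕1⊕0⊕1⊕1⊕1⊕1 = 0
s4 (pos 4,5,6,7,12,13,14,15): 0⊕1⊕1⊕0⊕0⊕1⊕1⊕1 = 1
s8 (pos 8,9,10,11,12,13,14,15): 1⊕0⊕1⊕1⊕0⊕1⊕1⊕1 = 0
Syndrome s8…s1 = 0100 → error at position 4.
Flip position 4: 101011010110111 → 101111010110111
Read data bits from positions 3,5,6,7,9,10,11,12,13,14,15: 11100110111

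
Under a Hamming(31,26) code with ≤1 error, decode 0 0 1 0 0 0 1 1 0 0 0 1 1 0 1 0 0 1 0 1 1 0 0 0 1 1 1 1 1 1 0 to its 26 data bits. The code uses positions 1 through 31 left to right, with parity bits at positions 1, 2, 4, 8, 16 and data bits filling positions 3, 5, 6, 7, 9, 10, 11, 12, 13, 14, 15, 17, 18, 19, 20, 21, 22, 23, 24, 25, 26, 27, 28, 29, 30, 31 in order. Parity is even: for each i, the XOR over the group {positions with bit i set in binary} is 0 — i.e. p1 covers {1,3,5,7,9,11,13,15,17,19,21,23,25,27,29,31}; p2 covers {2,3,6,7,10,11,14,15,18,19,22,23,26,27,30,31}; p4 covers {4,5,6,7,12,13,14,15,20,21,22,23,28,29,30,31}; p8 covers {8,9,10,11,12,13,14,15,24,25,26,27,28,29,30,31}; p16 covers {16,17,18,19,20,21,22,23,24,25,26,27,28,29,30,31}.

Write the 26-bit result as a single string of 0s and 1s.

10010001101010111001111110

s1 (pos 1,3,5,7,9,11,13,15,17,19,21,23,25,27,29,31): 0⊕1⊕0⊕1⊕0⊕0⊕1⊕1⊕0⊕0⊕1⊕0⊕1⊕1⊕1⊕0 = 0
s2 (pos 2,3,6,7,10,11,14,15,18,19,22,23,26,27,30,31): 0⊕1⊕0⊕1⊕0⊕0⊕0⊕1⊕1⊕0⊕0⊕0⊕1⊕1⊕1⊕0 = 1
s4 (pos 4,5,6,7,12,13,14,15,20,21,22,23,28,29,30,31): 0⊕0⊕0⊕1⊕1⊕1⊕0⊕1⊕1⊕1⊕0⊕0⊕1⊕1⊕1⊕0 = 1
s8 (pos 8,9,10,11,12,13,14,15,24,25,26,27,28,29,30,31): 1⊕0⊕0⊕0⊕1⊕1⊕0⊕1⊕0⊕1⊕1⊕1⊕1⊕1⊕1⊕0 = 0
s16 (pos 16,17,18,19,20,21,22,23,24,25,26,27,28,29,30,31): 0⊕0⊕1⊕0⊕1⊕1⊕0⊕0⊕0⊕1⊕1⊕1⊕1⊕1⊕1⊕0 = 1
Syndrome s16…s1 = 10110 → error at position 22.
Flip position 22: 0010001100011010010110001111110 → 0010001100011010010111001111110
Read data bits from positions 3,5,6,7,9,10,11,12,13,14,15,17,18,19,20,21,22,23,24,25,26,27,28,29,30,31: 10010001101010111001111110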